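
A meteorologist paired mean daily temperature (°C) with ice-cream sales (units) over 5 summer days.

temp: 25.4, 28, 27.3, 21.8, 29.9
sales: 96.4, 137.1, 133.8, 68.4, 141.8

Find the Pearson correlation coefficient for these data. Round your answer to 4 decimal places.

n = 5, Σx = 132.4, Σy = 577.5, Σx² = 3543.7, Σy² = 70777.61, Σxy = 15671.04
nΣxy − ΣxΣy = 78355.2 − 76461 = 1894.2
nΣx² − (Σx)² = 17718.5 − 17529.76 = 188.74; nΣy² − (Σy)² = 353888.05 − 333506.25 = 20381.8
r = 1894.2 / √(188.74 × 20381.8) = 1894.2 / 1961.3416 ≈ 0.9658

0.9658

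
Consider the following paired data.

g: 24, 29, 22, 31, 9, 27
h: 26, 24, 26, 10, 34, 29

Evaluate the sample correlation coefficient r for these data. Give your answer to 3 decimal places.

-0.740

n = 6, Σg = 142, Σh = 149, Σg² = 3672, Σh² = 4025, Σgh = 3291
nΣgh − ΣgΣh = 19746 − 21158 = -1412
nΣg² − (Σg)² = 22032 − 20164 = 1868; nΣh² − (Σh)² = 24150 − 22201 = 1949
r = -1412 / √(1868 × 1949) = -1412 / 1908.0702 ≈ -0.740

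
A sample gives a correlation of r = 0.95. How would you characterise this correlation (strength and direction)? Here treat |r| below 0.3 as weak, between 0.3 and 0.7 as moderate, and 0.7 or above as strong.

r = 0.95 > 0 so the relationship is positive.
|r| = 0.95, which falls in the strong range.

strong positive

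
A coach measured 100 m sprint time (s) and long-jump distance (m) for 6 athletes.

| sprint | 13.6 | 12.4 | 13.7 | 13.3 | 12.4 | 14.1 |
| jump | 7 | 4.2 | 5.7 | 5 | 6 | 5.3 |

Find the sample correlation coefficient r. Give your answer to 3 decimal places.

n = 6, Σx = 79.5, Σy = 33.2, Σx² = 1055.87, Σy² = 188.22, Σxy = 441
nΣxy − ΣxΣy = 2646 − 2639.4 = 6.6
nΣx² − (Σx)² = 6335.22 − 6320.25 = 14.97; nΣy² − (Σy)² = 1129.32 − 1102.24 = 27.08
r = 6.6 / √(14.97 × 27.08) = 6.6 / 20.1342 ≈ 0.328

0.328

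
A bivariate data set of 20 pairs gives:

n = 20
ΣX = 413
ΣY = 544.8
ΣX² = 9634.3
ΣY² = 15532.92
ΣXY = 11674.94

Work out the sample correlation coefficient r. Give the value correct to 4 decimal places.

r = (nΣXY − ΣXΣY) / √[(nΣX² − (ΣX)²)(nΣY² − (ΣY)²)]
Numerator: 20×11674.94 − 413×544.8 = 8496.4
Denominator: √[(192686 − 170569)(310658.4 − 296807.04)] = √[22117 × 13851.36] = 17502.8720
r = 8496.4 / 17502.8720 ≈ 0.4854

0.4854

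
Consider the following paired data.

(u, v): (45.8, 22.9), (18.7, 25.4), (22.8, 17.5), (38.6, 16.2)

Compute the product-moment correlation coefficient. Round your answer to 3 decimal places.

-0.195

n = 4, Σu = 125.9, Σv = 82, Σu² = 4457.13, Σv² = 1738.26, Σuv = 2548.12
nΣuv − ΣuΣv = 10192.48 − 10323.8 = -131.32
nΣu² − (Σu)² = 17828.52 − 15850.81 = 1977.71; nΣv² − (Σv)² = 6953.04 − 6724 = 229.04
r = -131.32 / √(1977.71 × 229.04) = -131.32 / 673.0340 ≈ -0.195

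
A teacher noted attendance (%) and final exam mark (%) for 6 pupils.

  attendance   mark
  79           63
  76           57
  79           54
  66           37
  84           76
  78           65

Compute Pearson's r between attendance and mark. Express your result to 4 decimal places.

0.9364

n = 6, Σx = 462, Σy = 352, Σx² = 35754, Σy² = 21504, Σxy = 27471
nΣxy − ΣxΣy = 164826 − 162624 = 2202
nΣx² − (Σx)² = 214524 − 213444 = 1080; nΣy² − (Σy)² = 129024 − 123904 = 5120
r = 2202 / √(1080 × 5120) = 2202 / 2351.5102 ≈ 0.9364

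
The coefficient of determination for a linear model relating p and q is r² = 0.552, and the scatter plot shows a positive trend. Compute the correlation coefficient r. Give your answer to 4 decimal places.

0.7430

|r| = √0.552 = 0.7430
The association is positive, so r = 0.7430.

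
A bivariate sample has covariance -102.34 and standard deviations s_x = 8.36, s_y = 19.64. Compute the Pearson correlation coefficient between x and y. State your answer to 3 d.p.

r = Cov(x,y) / (s_x · s_y) = -102.34 / (8.36 × 19.64)
  = -102.34 / 164.1904 ≈ -0.623

-0.623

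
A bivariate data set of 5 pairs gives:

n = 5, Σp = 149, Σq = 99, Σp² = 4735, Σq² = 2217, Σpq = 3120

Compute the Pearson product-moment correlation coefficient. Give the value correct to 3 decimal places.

r = (nΣpq − ΣpΣq) / √[(nΣp² − (Σp)²)(nΣq² − (Σq)²)]
Numerator: 5×3120 − 149×99 = 849
Denominator: √[(23675 − 22201)(11085 − 9801)] = √[1474 × 1284] = 1375.7238
r = 849 / 1375.7238 ≈ 0.617

0.617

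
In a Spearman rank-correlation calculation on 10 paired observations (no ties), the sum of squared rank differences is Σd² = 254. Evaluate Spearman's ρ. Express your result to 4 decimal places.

-0.5394

ρ = 1 − 6Σd² / [n(n²−1)] = 1 − 6×254 / (10×99)
  = 1 − 1524/990 = 1 − 1.53939 ≈ -0.5394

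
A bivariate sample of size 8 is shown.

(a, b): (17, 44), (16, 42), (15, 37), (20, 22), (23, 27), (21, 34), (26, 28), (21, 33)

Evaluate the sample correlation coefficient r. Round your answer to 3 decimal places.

n = 8, Σa = 159, Σb = 267, Σa² = 3257, Σb² = 9311, Σab = 5171
nΣab − ΣaΣb = 41368 − 42453 = -1085
nΣa² − (Σa)² = 26056 − 25281 = 775; nΣb² − (Σb)² = 74488 − 71289 = 3199
r = -1085 / √(775 × 3199) = -1085 / 1574.5555 ≈ -0.689

-0.689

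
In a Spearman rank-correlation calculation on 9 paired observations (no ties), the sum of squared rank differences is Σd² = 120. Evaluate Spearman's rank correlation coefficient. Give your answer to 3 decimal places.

0.000

ρ = 1 − 6Σd² / [n(n²−1)] = 1 − 6×120 / (9×80)
  = 1 − 720/720 = 1 − 1.0000 ≈ 0.000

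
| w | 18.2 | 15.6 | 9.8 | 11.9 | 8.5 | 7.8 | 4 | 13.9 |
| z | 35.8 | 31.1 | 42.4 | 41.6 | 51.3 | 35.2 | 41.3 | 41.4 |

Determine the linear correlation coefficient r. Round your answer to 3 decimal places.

n = 8, Σw = 89.7, Σz = 320.1, Σw² = 1154.55, Σz² = 13067.55, Σwz = 3498.55
nΣwz − ΣwΣz = 27988.4 − 28712.97 = -724.57
nΣw² − (Σw)² = 9236.4 − 8046.09 = 1190.31; nΣz² − (Σz)² = 104540.4 − 102464.01 = 2076.39
r = -724.57 / √(1190.31 × 2076.39) = -724.57 / 1572.1157 ≈ -0.461

-0.461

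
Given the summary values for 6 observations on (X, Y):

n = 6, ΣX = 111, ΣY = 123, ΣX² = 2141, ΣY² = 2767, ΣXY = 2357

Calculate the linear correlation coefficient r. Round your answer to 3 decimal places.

0.556

r = (nΣXY − ΣXΣY) / √[(nΣX² − (ΣX)²)(nΣY² − (ΣY)²)]
Numerator: 6×2357 − 111×123 = 489
Denominator: √[(12846 − 12321)(16602 − 15129)] = √[525 × 1473] = 879.3890
r = 489 / 879.3890 ≈ 0.556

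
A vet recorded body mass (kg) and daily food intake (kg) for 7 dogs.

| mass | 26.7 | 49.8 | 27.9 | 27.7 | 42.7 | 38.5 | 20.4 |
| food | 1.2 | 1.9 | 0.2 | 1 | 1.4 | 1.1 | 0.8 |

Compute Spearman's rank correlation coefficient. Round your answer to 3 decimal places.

0.643

Rank mass: 2, 7, 4, 3, 6, 5, 1
Rank food: 5, 7, 1, 3, 6, 4, 2
d = rank(mass) − rank(food): -3, 0, 3, 0, 0, 1, -1; Σd² = 20
ρ = 1 − 6Σd² / [n(n²−1)] = 1 − 6×20 / (7×48) = 1 − 120/336 ≈ 0.643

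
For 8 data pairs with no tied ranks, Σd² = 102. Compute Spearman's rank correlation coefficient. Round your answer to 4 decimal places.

ρ = 1 − 6Σd² / [n(n²−1)] = 1 − 6×102 / (8×63)
  = 1 − 612/504 = 1 − 1.21429 ≈ -0.2143

-0.2143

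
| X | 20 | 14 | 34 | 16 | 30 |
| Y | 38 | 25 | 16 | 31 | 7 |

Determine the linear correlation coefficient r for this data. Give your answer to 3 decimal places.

-0.716

n = 5, ΣX = 114, ΣY = 117, ΣX² = 2908, ΣY² = 3335, ΣXY = 2360
nΣXY − ΣXΣY = 11800 − 13338 = -1538
nΣX² − (ΣX)² = 14540 − 12996 = 1544; nΣY² − (ΣY)² = 16675 − 13689 = 2986
r = -1538 / √(1544 × 2986) = -1538 / 2147.1805 ≈ -0.716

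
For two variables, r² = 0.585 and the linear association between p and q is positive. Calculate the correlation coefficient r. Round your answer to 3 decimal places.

0.765

|r| = √0.585 = 0.765
The association is positive, so r = 0.765.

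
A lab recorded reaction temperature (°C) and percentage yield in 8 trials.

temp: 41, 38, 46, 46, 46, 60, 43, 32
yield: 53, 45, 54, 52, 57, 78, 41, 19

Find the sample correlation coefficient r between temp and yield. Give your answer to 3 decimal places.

n = 8, Σx = 352, Σy = 399, Σx² = 15946, Σy² = 21829, Σxy = 18432
nΣxy − ΣxΣy = 147456 − 140448 = 7008
nΣx² − (Σx)² = 127568 − 123904 = 3664; nΣy² − (Σy)² = 174632 − 159201 = 15431
r = 7008 / √(3664 × 15431) = 7008 / 7519.2542 ≈ 0.932

0.932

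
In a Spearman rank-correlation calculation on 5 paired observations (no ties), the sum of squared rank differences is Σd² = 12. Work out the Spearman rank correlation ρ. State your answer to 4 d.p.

ρ = 1 − 6Σd² / [n(n²−1)] = 1 − 6×12 / (5×24)
  = 1 − 72/120 = 1 − 0.60000 ≈ 0.4000

0.4000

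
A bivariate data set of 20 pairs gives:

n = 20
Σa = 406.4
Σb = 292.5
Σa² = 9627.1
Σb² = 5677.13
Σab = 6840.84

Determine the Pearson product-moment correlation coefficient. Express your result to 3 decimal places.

r = (nΣab − ΣaΣb) / √[(nΣa² − (Σa)²)(nΣb² − (Σb)²)]
Numerator: 20×6840.84 − 406.4×292.5 = 17944.8
Denominator: √[(192542 − 165160.96)(113542.6 − 85556.25)] = √[27381.04 × 27986.35] = 27682.0405
r = 17944.8 / 27682.0405 ≈ 0.648

0.648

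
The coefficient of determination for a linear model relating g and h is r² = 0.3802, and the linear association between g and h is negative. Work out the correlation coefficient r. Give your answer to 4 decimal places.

|r| = √0.3802 = 0.6166
The association is negative, so r = −0.6166.

-0.6166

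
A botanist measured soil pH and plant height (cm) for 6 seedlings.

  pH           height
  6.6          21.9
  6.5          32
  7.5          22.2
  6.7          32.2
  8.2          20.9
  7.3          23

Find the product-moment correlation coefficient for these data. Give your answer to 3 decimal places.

-0.671

n = 6, Σx = 42.8, Σy = 152.2, Σx² = 307.48, Σy² = 3999.1, Σxy = 1074.06
nΣxy − ΣxΣy = 6444.36 − 6514.16 = -69.8
nΣx² − (Σx)² = 1844.88 − 1831.84 = 13.04; nΣy² − (Σy)² = 23994.6 − 23164.84 = 829.76
r = -69.8 / √(13.04 × 829.76) = -69.8 / 104.0196 ≈ -0.671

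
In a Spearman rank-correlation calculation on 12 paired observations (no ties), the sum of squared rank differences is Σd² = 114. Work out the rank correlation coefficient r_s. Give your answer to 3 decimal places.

ρ = 1 − 6Σd² / [n(n²−1)] = 1 − 6×114 / (12×143)
  = 1 − 684/1716 = 1 − 0.3986 ≈ 0.601

0.601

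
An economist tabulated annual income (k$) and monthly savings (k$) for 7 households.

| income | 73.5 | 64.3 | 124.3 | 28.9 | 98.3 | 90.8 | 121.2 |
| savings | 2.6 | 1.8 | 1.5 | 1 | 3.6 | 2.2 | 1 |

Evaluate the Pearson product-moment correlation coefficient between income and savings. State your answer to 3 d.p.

0.107

n = 7, Σx = 601.3, Σy = 13.7, Σx² = 58419.41, Σy² = 32.05, Σxy = 1197.03
nΣxy − ΣxΣy = 8379.21 − 8237.81 = 141.4
nΣx² − (Σx)² = 408935.87 − 361561.69 = 47374.18; nΣy² − (Σy)² = 224.35 − 187.69 = 36.66
r = 141.4 / √(47374.18 × 36.66) = 141.4 / 1317.8533 ≈ 0.107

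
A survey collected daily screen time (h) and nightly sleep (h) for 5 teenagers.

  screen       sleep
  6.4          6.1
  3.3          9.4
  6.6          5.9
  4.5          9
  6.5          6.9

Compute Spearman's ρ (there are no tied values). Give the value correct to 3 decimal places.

Rank screen: 3, 1, 5, 2, 4
Rank sleep: 2, 5, 1, 4, 3
d = rank(screen) − rank(sleep): 1, -4, 4, -2, 1; Σd² = 38
ρ = 1 − 6Σd² / [n(n²−1)] = 1 − 6×38 / (5×24) = 1 − 228/120 ≈ -0.900

-0.900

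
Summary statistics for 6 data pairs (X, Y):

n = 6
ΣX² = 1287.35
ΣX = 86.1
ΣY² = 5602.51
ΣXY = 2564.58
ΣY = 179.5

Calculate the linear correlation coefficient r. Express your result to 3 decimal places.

-0.102

r = (nΣXY − ΣXΣY) / √[(nΣX² − (ΣX)²)(nΣY² − (ΣY)²)]
Numerator: 6×2564.58 − 86.1×179.5 = -67.47
Denominator: √[(7724.1 − 7413.21)(33615.06 − 32220.25)] = √[310.89 × 1394.81] = 658.5078
r = -67.47 / 658.5078 ≈ -0.102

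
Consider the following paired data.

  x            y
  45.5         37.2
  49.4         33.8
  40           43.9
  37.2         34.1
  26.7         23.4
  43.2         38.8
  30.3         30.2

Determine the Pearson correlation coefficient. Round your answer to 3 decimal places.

0.664

n = 7, Σx = 272.3, Σy = 241.4, Σx² = 10991.67, Σy² = 8581.34, Σxy = 9602.84
nΣxy − ΣxΣy = 67219.88 − 65733.22 = 1486.66
nΣx² − (Σx)² = 76941.69 − 74147.29 = 2794.4; nΣy² − (Σy)² = 60069.38 − 58273.96 = 1795.42
r = 1486.66 / √(2794.4 × 1795.42) = 1486.66 / 2239.8932 ≈ 0.664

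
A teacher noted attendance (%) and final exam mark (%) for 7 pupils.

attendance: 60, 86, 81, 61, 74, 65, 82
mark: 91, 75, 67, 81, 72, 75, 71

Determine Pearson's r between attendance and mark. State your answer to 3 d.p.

n = 7, Σx = 509, Σy = 532, Σx² = 37703, Σy² = 40806, Σxy = 38303
nΣxy − ΣxΣy = 268121 − 270788 = -2667
nΣx² − (Σx)² = 263921 − 259081 = 4840; nΣy² − (Σy)² = 285642 − 283024 = 2618
r = -2667 / √(4840 × 2618) = -2667 / 3559.6517 ≈ -0.749

-0.749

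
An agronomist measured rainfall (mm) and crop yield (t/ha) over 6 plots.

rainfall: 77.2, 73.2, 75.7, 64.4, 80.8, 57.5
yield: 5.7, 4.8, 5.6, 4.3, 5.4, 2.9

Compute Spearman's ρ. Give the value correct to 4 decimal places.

Rank rainfall: 5, 3, 4, 2, 6, 1
Rank yield: 6, 3, 5, 2, 4, 1
d = rank(rainfall) − rank(yield): -1, 0, -1, 0, 2, 0; Σd² = 6
ρ = 1 − 6Σd² / [n(n²−1)] = 1 − 6×6 / (6×35) = 1 − 36/210 ≈ 0.8286

0.8286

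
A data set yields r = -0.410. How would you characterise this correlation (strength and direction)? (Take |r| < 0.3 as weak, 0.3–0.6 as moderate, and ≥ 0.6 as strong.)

moderate negative

r = -0.410 < 0 so the relationship is negative.
|r| = 0.410, which falls in the moderate range.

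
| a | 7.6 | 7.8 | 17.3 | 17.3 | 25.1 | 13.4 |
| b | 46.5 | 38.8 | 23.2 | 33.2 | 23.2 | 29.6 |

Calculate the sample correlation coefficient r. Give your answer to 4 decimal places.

n = 6, Σa = 88.5, Σb = 194.5, Σa² = 1526.75, Σb² = 6722.57, Σab = 2610.72
nΣab − ΣaΣb = 15664.32 − 17213.25 = -1548.93
nΣa² − (Σa)² = 9160.5 − 7832.25 = 1328.25; nΣb² − (Σb)² = 40335.42 − 37830.25 = 2505.17
r = -1548.93 / √(1328.25 × 2505.17) = -1548.93 / 1824.1415 ≈ -0.8491

-0.8491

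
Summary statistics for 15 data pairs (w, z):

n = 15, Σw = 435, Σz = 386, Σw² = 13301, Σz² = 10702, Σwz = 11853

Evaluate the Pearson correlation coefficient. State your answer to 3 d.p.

0.907

r = (nΣwz − ΣwΣz) / √[(nΣw² − (Σw)²)(nΣz² − (Σz)²)]
Numerator: 15×11853 − 435×386 = 9885
Denominator: √[(199515 − 189225)(160530 − 148996)] = √[10290 × 11534] = 10894.2581
r = 9885 / 10894.2581 ≈ 0.907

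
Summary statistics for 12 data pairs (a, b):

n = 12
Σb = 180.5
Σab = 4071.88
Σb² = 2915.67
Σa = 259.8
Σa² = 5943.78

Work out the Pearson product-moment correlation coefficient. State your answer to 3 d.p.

r = (nΣab − ΣaΣb) / √[(nΣa² − (Σa)²)(nΣb² − (Σb)²)]
Numerator: 12×4071.88 − 259.8×180.5 = 1968.66
Denominator: √[(71325.36 − 67496.04)(34988.04 − 32580.25)] = √[3829.32 × 2407.79] = 3036.4780
r = 1968.66 / 3036.4780 ≈ 0.648

0.648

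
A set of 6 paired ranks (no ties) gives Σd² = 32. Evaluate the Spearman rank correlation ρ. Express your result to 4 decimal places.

0.0857

ρ = 1 − 6Σd² / [n(n²−1)] = 1 − 6×32 / (6×35)
  = 1 − 192/210 = 1 − 0.91429 ≈ 0.0857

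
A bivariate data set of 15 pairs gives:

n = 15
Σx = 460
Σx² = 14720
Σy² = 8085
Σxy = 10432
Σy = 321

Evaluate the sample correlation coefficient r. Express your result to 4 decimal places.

r = (nΣxy − ΣxΣy) / √[(nΣx² − (Σx)²)(nΣy² − (Σy)²)]
Numerator: 15×10432 − 460×321 = 8820
Denominator: √[(220800 − 211600)(121275 − 103041)] = √[9200 × 18234] = 12951.9419
r = 8820 / 12951.9419 ≈ 0.6810

0.6810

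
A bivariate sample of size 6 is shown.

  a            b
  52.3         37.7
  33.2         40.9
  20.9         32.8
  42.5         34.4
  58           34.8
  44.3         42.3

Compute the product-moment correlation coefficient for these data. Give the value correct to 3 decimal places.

0.147

n = 6, Σa = 251.2, Σb = 222.9, Σa² = 11407.08, Σb² = 8353.63, Σab = 9369.4
nΣab − ΣaΣb = 56216.4 − 55992.48 = 223.92
nΣa² − (Σa)² = 68442.48 − 63101.44 = 5341.04; nΣb² − (Σb)² = 50121.78 − 49684.41 = 437.37
r = 223.92 / √(5341.04 × 437.37) = 223.92 / 1528.4013 ≈ 0.147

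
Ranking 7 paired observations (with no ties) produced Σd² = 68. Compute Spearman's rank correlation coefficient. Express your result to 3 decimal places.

-0.214

ρ = 1 − 6Σd² / [n(n²−1)] = 1 − 6×68 / (7×48)
  = 1 − 408/336 = 1 − 1.2143 ≈ -0.214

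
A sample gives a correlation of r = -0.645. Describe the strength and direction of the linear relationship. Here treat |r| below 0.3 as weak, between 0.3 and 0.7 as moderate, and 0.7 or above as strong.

r = -0.645 < 0 so the relationship is negative.
|r| = 0.645, which falls in the moderate range.

moderate negative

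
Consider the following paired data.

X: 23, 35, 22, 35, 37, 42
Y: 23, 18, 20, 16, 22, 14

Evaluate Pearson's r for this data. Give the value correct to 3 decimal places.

-0.661

n = 6, ΣX = 194, ΣY = 113, ΣX² = 6596, ΣY² = 2189, ΣXY = 3561
nΣXY − ΣXΣY = 21366 − 21922 = -556
nΣX² − (ΣX)² = 39576 − 37636 = 1940; nΣY² − (ΣY)² = 13134 − 12769 = 365
r = -556 / √(1940 × 365) = -556 / 841.4868 ≈ -0.661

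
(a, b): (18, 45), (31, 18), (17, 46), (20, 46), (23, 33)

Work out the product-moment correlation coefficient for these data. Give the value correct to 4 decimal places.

n = 5, Σa = 109, Σb = 188, Σa² = 2503, Σb² = 7670, Σab = 3829
nΣab − ΣaΣb = 19145 − 20492 = -1347
nΣa² − (Σa)² = 12515 − 11881 = 634; nΣb² − (Σb)² = 38350 − 35344 = 3006
r = -1347 / √(634 × 3006) = -1347 / 1380.5086 ≈ -0.9757

-0.9757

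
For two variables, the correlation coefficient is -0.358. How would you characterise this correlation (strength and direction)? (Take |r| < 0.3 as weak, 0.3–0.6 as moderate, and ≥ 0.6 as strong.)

r = -0.358 < 0 so the relationship is negative.
|r| = 0.358, which falls in the moderate range.

moderate negative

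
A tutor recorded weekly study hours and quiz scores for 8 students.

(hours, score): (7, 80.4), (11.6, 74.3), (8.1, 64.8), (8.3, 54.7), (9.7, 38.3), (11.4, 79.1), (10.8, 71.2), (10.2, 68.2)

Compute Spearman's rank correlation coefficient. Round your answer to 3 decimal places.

Rank hours: 1, 8, 2, 3, 4, 7, 6, 5
Rank score: 8, 6, 3, 2, 1, 7, 5, 4
d = rank(hours) − rank(score): -7, 2, -1, 1, 3, 0, 1, 1; Σd² = 66
ρ = 1 − 6Σd² / [n(n²−1)] = 1 − 6×66 / (8×63) = 1 − 396/504 ≈ 0.214

0.214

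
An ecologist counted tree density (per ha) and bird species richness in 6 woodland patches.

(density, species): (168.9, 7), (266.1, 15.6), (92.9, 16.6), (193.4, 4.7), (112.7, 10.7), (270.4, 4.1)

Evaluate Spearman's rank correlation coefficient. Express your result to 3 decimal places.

-0.657

Rank density: 3, 5, 1, 4, 2, 6
Rank species: 3, 5, 6, 2, 4, 1
d = rank(density) − rank(species): 0, 0, -5, 2, -2, 5; Σd² = 58
ρ = 1 − 6Σd² / [n(n²−1)] = 1 − 6×58 / (6×35) = 1 − 348/210 ≈ -0.657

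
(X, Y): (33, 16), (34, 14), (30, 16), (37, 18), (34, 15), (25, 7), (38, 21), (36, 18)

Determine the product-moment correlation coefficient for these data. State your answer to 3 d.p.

n = 8, ΣX = 267, ΣY = 125, ΣX² = 9035, ΣY² = 2071, ΣXY = 4281
nΣXY − ΣXΣY = 34248 − 33375 = 873
nΣX² − (ΣX)² = 72280 − 71289 = 991; nΣY² − (ΣY)² = 16568 − 15625 = 943
r = 873 / √(991 × 943) = 873 / 966.7021 ≈ 0.903

0.903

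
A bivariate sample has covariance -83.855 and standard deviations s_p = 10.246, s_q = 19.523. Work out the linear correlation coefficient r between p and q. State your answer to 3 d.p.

r = Cov(p,q) / (s_p · s_q) = -83.855 / (10.246 × 19.523)
  = -83.855 / 200.0327 ≈ -0.419

-0.419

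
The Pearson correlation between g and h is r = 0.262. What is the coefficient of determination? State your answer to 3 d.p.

r² = (0.262)² = 0.069

0.069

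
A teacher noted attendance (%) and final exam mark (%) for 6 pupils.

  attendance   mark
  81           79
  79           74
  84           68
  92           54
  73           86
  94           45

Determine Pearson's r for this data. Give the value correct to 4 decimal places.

n = 6, Σx = 503, Σy = 406, Σx² = 42487, Σy² = 28678, Σxy = 33433
nΣxy − ΣxΣy = 200598 − 204218 = -3620
nΣx² − (Σx)² = 254922 − 253009 = 1913; nΣy² − (Σy)² = 172068 − 164836 = 7232
r = -3620 / √(1913 × 7232) = -3620 / 3719.5182 ≈ -0.9732

-0.9732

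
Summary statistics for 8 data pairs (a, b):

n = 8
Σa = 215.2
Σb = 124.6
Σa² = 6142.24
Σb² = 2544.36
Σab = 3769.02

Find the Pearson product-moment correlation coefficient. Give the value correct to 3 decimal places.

0.903

r = (nΣab − ΣaΣb) / √[(nΣa² − (Σa)²)(nΣb² − (Σb)²)]
Numerator: 8×3769.02 − 215.2×124.6 = 3338.24
Denominator: √[(49137.92 − 46311.04)(20354.88 − 15525.16)] = √[2826.88 × 4829.72] = 3695.0019
r = 3338.24 / 3695.0019 ≈ 0.903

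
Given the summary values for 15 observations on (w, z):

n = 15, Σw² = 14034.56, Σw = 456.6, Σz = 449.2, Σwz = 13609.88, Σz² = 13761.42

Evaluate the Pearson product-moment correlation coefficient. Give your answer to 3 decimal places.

r = (nΣwz − ΣwΣz) / √[(nΣw² − (Σw)²)(nΣz² − (Σz)²)]
Numerator: 15×13609.88 − 456.6×449.2 = -956.52
Denominator: √[(210518.4 − 208483.56)(206421.3 − 201780.64)] = √[2034.84 × 4640.66] = 3072.9466
r = -956.52 / 3072.9466 ≈ -0.311

-0.311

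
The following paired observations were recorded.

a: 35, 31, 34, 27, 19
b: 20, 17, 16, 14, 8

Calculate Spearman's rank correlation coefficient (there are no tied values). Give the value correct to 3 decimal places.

0.900

Rank a: 5, 3, 4, 2, 1
Rank b: 5, 4, 3, 2, 1
d = rank(a) − rank(b): 0, -1, 1, 0, 0; Σd² = 2
ρ = 1 − 6Σd² / [n(n²−1)] = 1 − 6×2 / (5×24) = 1 − 12/120 ≈ 0.900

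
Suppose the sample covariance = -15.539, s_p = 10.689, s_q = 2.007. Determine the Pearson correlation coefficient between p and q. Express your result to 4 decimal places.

-0.7243

r = Cov(p,q) / (s_p · s_q) = -15.539 / (10.689 × 2.007)
  = -15.539 / 21.4528 ≈ -0.7243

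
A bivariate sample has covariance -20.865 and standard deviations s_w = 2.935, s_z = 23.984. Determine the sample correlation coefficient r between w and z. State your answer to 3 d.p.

-0.296

r = Cov(w,z) / (s_w · s_z) = -20.865 / (2.935 × 23.984)
  = -20.865 / 70.3930 ≈ -0.296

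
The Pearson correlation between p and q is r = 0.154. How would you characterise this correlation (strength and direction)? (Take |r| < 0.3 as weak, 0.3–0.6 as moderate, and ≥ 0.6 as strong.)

r = 0.154 > 0 so the relationship is positive.
|r| = 0.154, which falls in the weak range.

weak positive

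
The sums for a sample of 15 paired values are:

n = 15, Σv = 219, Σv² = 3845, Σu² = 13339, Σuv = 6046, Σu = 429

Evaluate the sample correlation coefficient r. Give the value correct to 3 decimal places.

-0.261

r = (nΣuv − ΣuΣv) / √[(nΣu² − (Σu)²)(nΣv² − (Σv)²)]
Numerator: 15×6046 − 429×219 = -3261
Denominator: √[(200085 − 184041)(57675 − 47961)] = √[16044 × 9714] = 12484.0465
r = -3261 / 12484.0465 ≈ -0.261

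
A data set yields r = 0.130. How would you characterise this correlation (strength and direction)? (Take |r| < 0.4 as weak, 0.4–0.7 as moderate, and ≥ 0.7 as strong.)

weak positive

r = 0.130 > 0 so the relationship is positive.
|r| = 0.130, which falls in the weak range.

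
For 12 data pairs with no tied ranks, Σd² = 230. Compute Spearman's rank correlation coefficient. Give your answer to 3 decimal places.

ρ = 1 − 6Σd² / [n(n²−1)] = 1 − 6×230 / (12×143)
  = 1 − 1380/1716 = 1 − 0.8042 ≈ 0.196

0.196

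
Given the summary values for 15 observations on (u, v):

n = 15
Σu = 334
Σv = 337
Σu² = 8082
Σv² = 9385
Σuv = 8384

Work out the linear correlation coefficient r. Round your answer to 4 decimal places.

r = (nΣuv − ΣuΣv) / √[(nΣu² − (Σu)²)(nΣv² − (Σv)²)]
Numerator: 15×8384 − 334×337 = 13202
Denominator: √[(121230 − 111556)(140775 − 113569)] = √[9674 × 27206] = 16223.1576
r = 13202 / 16223.1576 ≈ 0.8138

0.8138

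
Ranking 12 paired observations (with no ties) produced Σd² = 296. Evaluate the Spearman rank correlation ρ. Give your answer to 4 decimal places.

ρ = 1 − 6Σd² / [n(n²−1)] = 1 − 6×296 / (12×143)
  = 1 − 1776/1716 = 1 − 1.03497 ≈ -0.0350

-0.0350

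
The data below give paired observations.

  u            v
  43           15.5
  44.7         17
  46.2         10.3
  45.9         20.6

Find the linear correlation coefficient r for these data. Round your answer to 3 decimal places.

n = 4, Σu = 179.8, Σv = 63.4, Σu² = 8088.34, Σv² = 1059.7, Σuv = 2847.8
nΣuv − ΣuΣv = 11391.2 − 11399.32 = -8.12
nΣu² − (Σu)² = 32353.36 − 32328.04 = 25.32; nΣv² − (Σv)² = 4238.8 − 4019.56 = 219.24
r = -8.12 / √(25.32 × 219.24) = -8.12 / 74.5061 ≈ -0.109

-0.109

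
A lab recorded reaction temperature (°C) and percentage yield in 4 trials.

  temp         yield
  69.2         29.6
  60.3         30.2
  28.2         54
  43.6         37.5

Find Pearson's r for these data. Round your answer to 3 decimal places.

-0.947

n = 4, Σx = 201.3, Σy = 151.3, Σx² = 11120.93, Σy² = 6110.45, Σxy = 7027.18
nΣxy − ΣxΣy = 28108.72 − 30456.69 = -2347.97
nΣx² − (Σx)² = 44483.72 − 40521.69 = 3962.03; nΣy² − (Σy)² = 24441.8 − 22891.69 = 1550.11
r = -2347.97 / √(3962.03 × 1550.11) = -2347.97 / 2478.2216 ≈ -0.947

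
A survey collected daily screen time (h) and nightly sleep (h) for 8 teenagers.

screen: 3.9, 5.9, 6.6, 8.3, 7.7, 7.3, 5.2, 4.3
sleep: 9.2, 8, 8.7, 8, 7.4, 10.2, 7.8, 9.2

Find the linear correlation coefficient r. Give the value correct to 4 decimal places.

-0.2691

n = 8, Σx = 49.2, Σy = 68.5, Σx² = 320.58, Σy² = 592.61, Σxy = 418.46
nΣxy − ΣxΣy = 3347.68 − 3370.2 = -22.52
nΣx² − (Σx)² = 2564.64 − 2420.64 = 144; nΣy² − (Σy)² = 4740.88 − 4692.25 = 48.63
r = -22.52 / √(144 × 48.63) = -22.52 / 83.6823 ≈ -0.2691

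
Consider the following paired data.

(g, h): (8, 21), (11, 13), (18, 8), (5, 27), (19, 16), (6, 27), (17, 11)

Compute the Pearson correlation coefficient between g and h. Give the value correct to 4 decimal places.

n = 7, Σg = 84, Σh = 123, Σg² = 1220, Σh² = 2509, Σgh = 1243
nΣgh − ΣgΣh = 8701 − 10332 = -1631
nΣg² − (Σg)² = 8540 − 7056 = 1484; nΣh² − (Σh)² = 17563 − 15129 = 2434
r = -1631 / √(1484 × 2434) = -1631 / 1900.5410 ≈ -0.8582

-0.8582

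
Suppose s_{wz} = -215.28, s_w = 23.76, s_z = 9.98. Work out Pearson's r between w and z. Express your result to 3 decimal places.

r = Cov(w,z) / (s_w · s_z) = -215.28 / (23.76 × 9.98)
  = -215.28 / 237.1248 ≈ -0.908

-0.908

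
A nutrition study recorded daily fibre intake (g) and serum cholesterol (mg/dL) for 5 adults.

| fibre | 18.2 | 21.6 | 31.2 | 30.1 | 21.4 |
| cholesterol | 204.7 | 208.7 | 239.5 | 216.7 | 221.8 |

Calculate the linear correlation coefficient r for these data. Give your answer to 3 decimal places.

n = 5, Σx = 122.5, Σy = 1091.4, Σx² = 3135.21, Σy² = 238972.16, Σxy = 26975.05
nΣxy − ΣxΣy = 134875.25 − 133696.5 = 1178.75
nΣx² − (Σx)² = 15676.05 − 15006.25 = 669.8; nΣy² − (Σy)² = 1194860.8 − 1191153.96 = 3706.84
r = 1178.75 / √(669.8 × 3706.84) = 1178.75 / 1575.7035 ≈ 0.748

0.748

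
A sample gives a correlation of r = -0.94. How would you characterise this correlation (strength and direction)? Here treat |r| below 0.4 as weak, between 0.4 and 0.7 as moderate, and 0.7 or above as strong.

strong negative

r = -0.94 < 0 so the relationship is negative.
|r| = 0.94, which falls in the strong range.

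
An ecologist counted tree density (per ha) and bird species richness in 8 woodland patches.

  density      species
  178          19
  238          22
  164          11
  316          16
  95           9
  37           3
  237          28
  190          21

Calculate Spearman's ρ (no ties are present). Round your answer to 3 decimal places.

0.738

Rank density: 4, 7, 3, 8, 2, 1, 6, 5
Rank species: 5, 7, 3, 4, 2, 1, 8, 6
d = rank(density) − rank(species): -1, 0, 0, 4, 0, 0, -2, -1; Σd² = 22
ρ = 1 − 6Σd² / [n(n²−1)] = 1 − 6×22 / (8×63) = 1 − 132/504 ≈ 0.738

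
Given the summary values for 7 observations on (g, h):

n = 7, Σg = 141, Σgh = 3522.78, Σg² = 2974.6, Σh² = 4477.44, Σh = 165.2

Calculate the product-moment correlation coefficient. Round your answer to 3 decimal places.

r = (nΣgh − ΣgΣh) / √[(nΣg² − (Σg)²)(nΣh² − (Σh)²)]
Numerator: 7×3522.78 − 141×165.2 = 1366.26
Denominator: √[(20822.2 − 19881)(31342.08 − 27291.04)] = √[941.2 × 4051.04] = 1952.6492
r = 1366.26 / 1952.6492 ≈ 0.700

0.700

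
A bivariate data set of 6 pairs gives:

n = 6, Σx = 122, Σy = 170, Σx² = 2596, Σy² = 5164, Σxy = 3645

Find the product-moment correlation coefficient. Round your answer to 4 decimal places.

0.9410

r = (nΣxy − ΣxΣy) / √[(nΣx² − (Σx)²)(nΣy² − (Σy)²)]
Numerator: 6×3645 − 122×170 = 1130
Denominator: √[(15576 − 14884)(30984 − 28900)] = √[692 × 2084] = 1200.8863
r = 1130 / 1200.8863 ≈ 0.9410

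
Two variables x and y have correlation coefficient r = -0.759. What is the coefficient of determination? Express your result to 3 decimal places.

0.576

r² = (-0.759)² = 0.576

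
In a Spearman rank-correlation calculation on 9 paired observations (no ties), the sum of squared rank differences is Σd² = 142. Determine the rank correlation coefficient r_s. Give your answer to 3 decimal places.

-0.183

ρ = 1 − 6Σd² / [n(n²−1)] = 1 − 6×142 / (9×80)
  = 1 − 852/720 = 1 − 1.1833 ≈ -0.183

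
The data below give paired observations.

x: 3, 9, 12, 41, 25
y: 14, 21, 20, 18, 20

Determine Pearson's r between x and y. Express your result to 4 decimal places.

0.2066

n = 5, Σx = 90, Σy = 93, Σx² = 2540, Σy² = 1761, Σxy = 1709
nΣxy − ΣxΣy = 8545 − 8370 = 175
nΣx² − (Σx)² = 12700 − 8100 = 4600; nΣy² − (Σy)² = 8805 − 8649 = 156
r = 175 / √(4600 × 156) = 175 / 847.1127 ≈ 0.2066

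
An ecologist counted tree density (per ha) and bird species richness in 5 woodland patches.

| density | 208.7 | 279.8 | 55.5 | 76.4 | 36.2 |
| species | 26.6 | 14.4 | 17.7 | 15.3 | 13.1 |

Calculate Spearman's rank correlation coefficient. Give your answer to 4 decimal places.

Rank density: 4, 5, 2, 3, 1
Rank species: 5, 2, 4, 3, 1
d = rank(density) − rank(species): -1, 3, -2, 0, 0; Σd² = 14
ρ = 1 − 6Σd² / [n(n²−1)] = 1 − 6×14 / (5×24) = 1 − 84/120 ≈ 0.3000

0.3000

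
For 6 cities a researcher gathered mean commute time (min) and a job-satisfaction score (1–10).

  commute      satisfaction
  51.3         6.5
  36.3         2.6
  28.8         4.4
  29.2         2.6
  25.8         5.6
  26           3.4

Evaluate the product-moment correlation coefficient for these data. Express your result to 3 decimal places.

n = 6, Σx = 197.4, Σy = 25.1, Σx² = 6973.1, Σy² = 118.05, Σxy = 863.35
nΣxy − ΣxΣy = 5180.1 − 4954.74 = 225.36
nΣx² − (Σx)² = 41838.6 − 38966.76 = 2871.84; nΣy² − (Σy)² = 708.3 − 630.01 = 78.29
r = 225.36 / √(2871.84 × 78.29) = 225.36 / 474.1691 ≈ 0.475

0.475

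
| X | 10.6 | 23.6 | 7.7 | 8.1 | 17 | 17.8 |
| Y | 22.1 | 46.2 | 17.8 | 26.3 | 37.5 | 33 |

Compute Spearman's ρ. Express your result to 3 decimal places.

0.886

Rank X: 3, 6, 1, 2, 4, 5
Rank Y: 2, 6, 1, 3, 5, 4
d = rank(X) − rank(Y): 1, 0, 0, -1, -1, 1; Σd² = 4
ρ = 1 − 6Σd² / [n(n²−1)] = 1 − 6×4 / (6×35) = 1 − 24/210 ≈ 0.886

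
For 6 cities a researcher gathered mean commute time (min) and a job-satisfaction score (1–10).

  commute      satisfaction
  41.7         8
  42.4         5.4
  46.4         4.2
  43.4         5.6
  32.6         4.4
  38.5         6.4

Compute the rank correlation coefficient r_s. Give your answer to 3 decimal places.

-0.314

Rank commute: 3, 4, 6, 5, 1, 2
Rank satisfaction: 6, 3, 1, 4, 2, 5
d = rank(commute) − rank(satisfaction): -3, 1, 5, 1, -1, -3; Σd² = 46
ρ = 1 − 6Σd² / [n(n²−1)] = 1 − 6×46 / (6×35) = 1 − 276/210 ≈ -0.314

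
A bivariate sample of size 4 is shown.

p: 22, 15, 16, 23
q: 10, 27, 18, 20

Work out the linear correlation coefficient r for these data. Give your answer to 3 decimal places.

n = 4, Σp = 76, Σq = 75, Σp² = 1494, Σq² = 1553, Σpq = 1373
nΣpq − ΣpΣq = 5492 − 5700 = -208
nΣp² − (Σp)² = 5976 − 5776 = 200; nΣq² − (Σq)² = 6212 − 5625 = 587
r = -208 / √(200 × 587) = -208 / 342.6368 ≈ -0.607

-0.607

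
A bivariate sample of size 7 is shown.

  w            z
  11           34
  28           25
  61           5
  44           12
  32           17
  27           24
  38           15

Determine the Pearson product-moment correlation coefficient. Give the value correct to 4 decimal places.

-0.9758

n = 7, Σw = 241, Σz = 132, Σw² = 9759, Σz² = 3040, Σwz = 3669
nΣwz − ΣwΣz = 25683 − 31812 = -6129
nΣw² − (Σw)² = 68313 − 58081 = 10232; nΣz² − (Σz)² = 21280 − 17424 = 3856
r = -6129 / √(10232 × 3856) = -6129 / 6281.2890 ≈ -0.9758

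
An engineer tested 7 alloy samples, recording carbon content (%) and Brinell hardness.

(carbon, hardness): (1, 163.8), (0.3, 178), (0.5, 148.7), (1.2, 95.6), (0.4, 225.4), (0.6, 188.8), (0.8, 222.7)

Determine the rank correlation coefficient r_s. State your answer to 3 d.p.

Rank carbon: 6, 1, 3, 7, 2, 4, 5
Rank hardness: 3, 4, 2, 1, 7, 5, 6
d = rank(carbon) − rank(hardness): 3, -3, 1, 6, -5, -1, -1; Σd² = 82
ρ = 1 − 6Σd² / [n(n²−1)] = 1 − 6×82 / (7×48) = 1 − 492/336 ≈ -0.464

-0.464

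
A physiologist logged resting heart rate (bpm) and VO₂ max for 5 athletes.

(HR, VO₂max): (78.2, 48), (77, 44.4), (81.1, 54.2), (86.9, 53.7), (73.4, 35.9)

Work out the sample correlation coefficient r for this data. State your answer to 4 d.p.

n = 5, Σx = 396.6, Σy = 236.2, Σx² = 31560.62, Σy² = 11385.5, Σxy = 18869.61
nΣxy − ΣxΣy = 94348.05 − 93676.92 = 671.13
nΣx² − (Σx)² = 157803.1 − 157291.56 = 511.54; nΣy² − (Σy)² = 56927.5 − 55790.44 = 1137.06
r = 671.13 / √(511.54 × 1137.06) = 671.13 / 762.6609 ≈ 0.8800

0.8800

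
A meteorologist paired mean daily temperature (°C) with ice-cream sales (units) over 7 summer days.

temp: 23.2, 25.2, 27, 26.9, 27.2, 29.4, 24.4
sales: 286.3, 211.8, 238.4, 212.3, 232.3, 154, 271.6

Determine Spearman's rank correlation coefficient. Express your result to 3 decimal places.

Rank temp: 1, 3, 5, 4, 6, 7, 2
Rank sales: 7, 2, 5, 3, 4, 1, 6
d = rank(temp) − rank(sales): -6, 1, 0, 1, 2, 6, -4; Σd² = 94
ρ = 1 − 6Σd² / [n(n²−1)] = 1 − 6×94 / (7×48) = 1 − 564/336 ≈ -0.679

-0.679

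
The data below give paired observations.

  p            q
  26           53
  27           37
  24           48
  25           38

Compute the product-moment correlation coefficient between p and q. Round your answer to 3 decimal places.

n = 4, Σp = 102, Σq = 176, Σp² = 2606, Σq² = 7926, Σpq = 4479
nΣpq − ΣpΣq = 17916 − 17952 = -36
nΣp² − (Σp)² = 10424 − 10404 = 20; nΣq² − (Σq)² = 31704 − 30976 = 728
r = -36 / √(20 × 728) = -36 / 120.6648 ≈ -0.298

-0.298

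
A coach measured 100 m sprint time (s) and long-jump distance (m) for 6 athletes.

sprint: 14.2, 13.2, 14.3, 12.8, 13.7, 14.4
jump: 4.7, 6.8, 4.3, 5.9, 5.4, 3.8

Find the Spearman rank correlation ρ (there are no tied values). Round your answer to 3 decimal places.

-0.943

Rank sprint: 4, 2, 5, 1, 3, 6
Rank jump: 3, 6, 2, 5, 4, 1
d = rank(sprint) − rank(jump): 1, -4, 3, -4, -1, 5; Σd² = 68
ρ = 1 − 6Σd² / [n(n²−1)] = 1 − 6×68 / (6×35) = 1 − 408/210 ≈ -0.943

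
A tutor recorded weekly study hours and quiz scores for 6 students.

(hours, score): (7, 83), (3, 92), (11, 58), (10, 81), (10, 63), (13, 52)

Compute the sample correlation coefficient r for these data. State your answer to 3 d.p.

-0.888

n = 6, Σx = 54, Σy = 429, Σx² = 548, Σy² = 31951, Σxy = 3611
nΣxy − ΣxΣy = 21666 − 23166 = -1500
nΣx² − (Σx)² = 3288 − 2916 = 372; nΣy² − (Σy)² = 191706 − 184041 = 7665
r = -1500 / √(372 × 7665) = -1500 / 1688.6030 ≈ -0.888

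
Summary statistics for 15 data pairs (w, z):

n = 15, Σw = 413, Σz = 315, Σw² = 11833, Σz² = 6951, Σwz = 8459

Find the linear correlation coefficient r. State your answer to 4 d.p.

r = (nΣwz − ΣwΣz) / √[(nΣw² − (Σw)²)(nΣz² − (Σz)²)]
Numerator: 15×8459 − 413×315 = -3210
Denominator: √[(177495 − 170569)(104265 − 99225)] = √[6926 × 5040] = 5908.2180
r = -3210 / 5908.2180 ≈ -0.5433

-0.5433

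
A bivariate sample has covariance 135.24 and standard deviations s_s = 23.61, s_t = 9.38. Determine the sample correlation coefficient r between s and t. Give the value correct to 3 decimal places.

r = Cov(s,t) / (s_s · s_t) = 135.24 / (23.61 × 9.38)
  = 135.24 / 221.4618 ≈ 0.611

0.611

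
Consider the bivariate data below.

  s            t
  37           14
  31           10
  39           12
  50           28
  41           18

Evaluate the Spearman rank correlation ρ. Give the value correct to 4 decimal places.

Rank s: 2, 1, 3, 5, 4
Rank t: 3, 1, 2, 5, 4
d = rank(s) − rank(t): -1, 0, 1, 0, 0; Σd² = 2
ρ = 1 − 6Σd² / [n(n²−1)] = 1 − 6×2 / (5×24) = 1 − 12/120 ≈ 0.9000

0.9000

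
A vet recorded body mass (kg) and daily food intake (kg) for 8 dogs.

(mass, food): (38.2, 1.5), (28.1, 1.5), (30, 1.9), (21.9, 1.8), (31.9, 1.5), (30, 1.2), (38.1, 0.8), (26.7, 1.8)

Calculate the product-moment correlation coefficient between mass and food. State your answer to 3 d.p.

-0.648

n = 8, Σx = 244.9, Σy = 12, Σx² = 7710.57, Σy² = 18.92, Σxy = 358.26
nΣxy − ΣxΣy = 2866.08 − 2938.8 = -72.72
nΣx² − (Σx)² = 61684.56 − 59976.01 = 1708.55; nΣy² − (Σy)² = 151.36 − 144 = 7.36
r = -72.72 / √(1708.55 × 7.36) = -72.72 / 112.1380 ≈ -0.648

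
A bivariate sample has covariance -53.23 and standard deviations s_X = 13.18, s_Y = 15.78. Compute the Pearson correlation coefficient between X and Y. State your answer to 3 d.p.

-0.256

r = Cov(X,Y) / (s_X · s_Y) = -53.23 / (13.18 × 15.78)
  = -53.23 / 207.9804 ≈ -0.256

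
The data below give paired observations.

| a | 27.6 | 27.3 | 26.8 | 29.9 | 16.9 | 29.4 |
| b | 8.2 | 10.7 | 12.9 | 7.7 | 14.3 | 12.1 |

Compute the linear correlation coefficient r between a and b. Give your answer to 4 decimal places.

n = 6, Σa = 157.9, Σb = 65.9, Σa² = 4269.27, Σb² = 758.33, Σab = 1691.79
nΣab − ΣaΣb = 10150.74 − 10405.61 = -254.87
nΣa² − (Σa)² = 25615.62 − 24932.41 = 683.21; nΣb² − (Σb)² = 4549.98 − 4342.81 = 207.17
r = -254.87 / √(683.21 × 207.17) = -254.87 / 376.2188 ≈ -0.6775

-0.6775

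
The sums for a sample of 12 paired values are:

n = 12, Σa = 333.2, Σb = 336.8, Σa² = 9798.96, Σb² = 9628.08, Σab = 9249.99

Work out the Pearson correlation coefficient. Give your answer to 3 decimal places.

-0.329

r = (nΣab − ΣaΣb) / √[(nΣa² − (Σa)²)(nΣb² − (Σb)²)]
Numerator: 12×9249.99 − 333.2×336.8 = -1221.88
Denominator: √[(117587.52 − 111022.24)(115536.96 − 113434.24)] = √[6565.28 × 2102.72] = 3715.5007
r = -1221.88 / 3715.5007 ≈ -0.329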